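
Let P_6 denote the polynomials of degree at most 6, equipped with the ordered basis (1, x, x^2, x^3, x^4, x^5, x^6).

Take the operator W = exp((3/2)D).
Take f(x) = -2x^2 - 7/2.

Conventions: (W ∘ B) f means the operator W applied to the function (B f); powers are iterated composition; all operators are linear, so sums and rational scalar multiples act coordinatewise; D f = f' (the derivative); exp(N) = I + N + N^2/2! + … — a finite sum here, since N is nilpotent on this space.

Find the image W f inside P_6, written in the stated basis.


order-1 term: -6x
order-2 term: -9/2
the series for exp((3/2)D) f terminates at order 2
exp((3/2)D) f = -2x^2 - 6x - 8

the image equals g(x) = -2x^2 - 6x - 8


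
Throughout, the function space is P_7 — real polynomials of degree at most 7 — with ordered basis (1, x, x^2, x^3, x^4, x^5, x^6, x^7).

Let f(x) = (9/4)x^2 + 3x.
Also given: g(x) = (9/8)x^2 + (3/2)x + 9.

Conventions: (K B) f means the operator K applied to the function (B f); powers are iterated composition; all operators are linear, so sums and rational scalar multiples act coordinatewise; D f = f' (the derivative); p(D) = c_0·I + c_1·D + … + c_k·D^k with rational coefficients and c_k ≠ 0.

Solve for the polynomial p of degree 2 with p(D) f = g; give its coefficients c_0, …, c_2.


D^0 f = (9/4)x^2 + 3x
D^1 f = (9/2)x + 3
D^2 f = 9/2
matching coefficients of g against c_0 f + c_1 Df + … from the top degree down determines the c_i
solution: c_0 = 1/2, c_1 = 0, c_2 = 2

c_0 = 1/2, c_1 = 0, c_2 = 2


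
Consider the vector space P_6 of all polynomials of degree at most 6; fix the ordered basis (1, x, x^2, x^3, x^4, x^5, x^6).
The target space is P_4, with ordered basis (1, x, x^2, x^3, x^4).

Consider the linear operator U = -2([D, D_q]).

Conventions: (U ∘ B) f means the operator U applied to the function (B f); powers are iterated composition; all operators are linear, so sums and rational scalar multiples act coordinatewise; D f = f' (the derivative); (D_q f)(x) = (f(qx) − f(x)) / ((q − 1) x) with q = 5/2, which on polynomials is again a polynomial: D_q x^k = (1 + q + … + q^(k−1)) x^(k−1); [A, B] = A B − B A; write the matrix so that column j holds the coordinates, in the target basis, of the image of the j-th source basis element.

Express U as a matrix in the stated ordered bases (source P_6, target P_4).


the matrix is [[0, 0, -3, 0, 0, 0, 0]; [0, 0, 0, -18, 0, 0, 0]; [0, 0, 0, 0, -297/4, 0, 0]; [0, 0, 0, 0, 0, -1047/4, 0]; [0, 0, 0, 0, 0, 0, -13563/16]] (rows listed top to bottom)

image of 1: 0
image of x: 0
image of x^2: -3
image of x^3: -18x
image of x^4: -(297/4)x^2
image of x^5: -(1047/4)x^3
image of x^6: -(13563/16)x^4
each image's coordinates form column j of the matrix


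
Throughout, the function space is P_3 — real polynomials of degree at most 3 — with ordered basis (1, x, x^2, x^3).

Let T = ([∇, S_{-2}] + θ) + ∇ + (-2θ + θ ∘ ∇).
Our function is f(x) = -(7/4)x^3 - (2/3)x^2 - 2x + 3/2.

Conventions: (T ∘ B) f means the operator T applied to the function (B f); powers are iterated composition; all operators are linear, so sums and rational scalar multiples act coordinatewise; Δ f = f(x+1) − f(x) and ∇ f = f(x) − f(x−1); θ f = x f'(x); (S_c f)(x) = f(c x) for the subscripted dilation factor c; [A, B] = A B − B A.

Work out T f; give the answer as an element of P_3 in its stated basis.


S_{-2} f = 14x^3 - (8/3)x^2 + 4x + 3/2
∇ S_{-2} f = 42x^2 - (142/3)x + 62/3
∇ f = -(21/4)x^2 + (47/12)x - 37/12
S_{-2} ∇ f = -21x^2 - (47/6)x - 37/12
[∇, S_{-2}] f = 63x^2 - (79/2)x + 95/4
θ f = -(21/4)x^3 - (4/3)x^2 - 2x
([∇, S_{-2}] + θ) f = -(21/4)x^3 + (185/3)x^2 - (83/2)x + 95/4
∇ f = -(21/4)x^2 + (47/12)x - 37/12
θ f = -(21/4)x^3 - (4/3)x^2 - 2x
(-2θ) f = (21/2)x^3 + (8/3)x^2 + 4x
∇ f = -(21/4)x^2 + (47/12)x - 37/12
θ ∇ f = -(21/2)x^2 + (47/12)x
(-2θ + θ ∘ ∇) f = (21/2)x^3 - (47/6)x^2 + (95/12)x
(([∇, S_{-2}] + θ) + ∇ + (-2θ + θ ∘ ∇)) f = (21/4)x^3 + (583/12)x^2 - (89/3)x + 62/3

the result is g(x) = (21/4)x^3 + (583/12)x^2 - (89/3)x + 62/3


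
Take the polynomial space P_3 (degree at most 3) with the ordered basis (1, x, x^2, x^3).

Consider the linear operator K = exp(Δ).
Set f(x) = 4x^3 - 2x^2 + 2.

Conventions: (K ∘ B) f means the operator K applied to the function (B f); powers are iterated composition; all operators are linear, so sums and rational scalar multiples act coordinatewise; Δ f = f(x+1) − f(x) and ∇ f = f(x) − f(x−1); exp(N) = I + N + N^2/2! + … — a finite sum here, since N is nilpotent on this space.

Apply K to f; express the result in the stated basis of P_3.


the result is g(x) = 4x^3 + 10x^2 + 20x + 18

order-1 term: 12x^2 + 8x + 2
order-2 term: 12x + 10
order-3 term: 4
the series for exp(Δ) f terminates at order 3
exp(Δ) f = 4x^3 + 10x^2 + 20x + 18


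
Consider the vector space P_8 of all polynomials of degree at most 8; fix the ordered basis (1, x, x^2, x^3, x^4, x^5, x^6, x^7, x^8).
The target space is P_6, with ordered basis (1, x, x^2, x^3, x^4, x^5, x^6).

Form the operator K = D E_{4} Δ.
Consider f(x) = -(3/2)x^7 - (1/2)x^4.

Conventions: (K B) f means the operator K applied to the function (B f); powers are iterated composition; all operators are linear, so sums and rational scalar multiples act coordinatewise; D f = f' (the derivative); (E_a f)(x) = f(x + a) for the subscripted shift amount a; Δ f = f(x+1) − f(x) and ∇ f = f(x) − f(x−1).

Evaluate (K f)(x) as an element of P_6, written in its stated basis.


Δ f = -(21/2)x^6 - (63/2)x^5 - (105/2)x^4 - (109/2)x^3 - (69/2)x^2 - (25/2)x - 2
E_{4} Δ f = -(21/2)x^6 - (567/2)x^5 - (6405/2)x^4 - (38749/2)x^3 - (132417/2)x^2 - (242353/2)x - 92796
D E_{4} Δ f = -63x^5 - (2835/2)x^4 - 12810x^3 - (116247/2)x^2 - 132417x - 242353/2

g(x) = -63x^5 - (2835/2)x^4 - 12810x^3 - (116247/2)x^2 - 132417x - 242353/2


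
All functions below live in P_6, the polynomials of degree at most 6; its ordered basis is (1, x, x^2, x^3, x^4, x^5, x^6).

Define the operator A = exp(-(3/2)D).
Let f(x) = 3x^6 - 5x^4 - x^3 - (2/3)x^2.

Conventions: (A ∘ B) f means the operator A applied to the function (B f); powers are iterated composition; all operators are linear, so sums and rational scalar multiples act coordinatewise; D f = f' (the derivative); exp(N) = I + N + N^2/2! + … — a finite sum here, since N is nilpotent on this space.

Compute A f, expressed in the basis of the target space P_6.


g(x) = 3x^6 - 27x^5 + (385/4)x^4 - (347/2)x^3 + (7879/48)x^2 - (1183/16)x + 687/64

order-1 term: -27x^5 + 30x^3 + (9/2)x^2 + 2x
order-2 term: (405/4)x^4 - (135/2)x^2 - (27/4)x - 3/2
order-3 term: -(405/2)x^3 + (135/2)x + 27/8
order-4 term: (3645/16)x^2 - 405/16
order-5 term: -(2187/16)x
order-6 term: 2187/64
the series for exp(-(3/2)D) f terminates at order 6
exp(-(3/2)D) f = 3x^6 - 27x^5 + (385/4)x^4 - (347/2)x^3 + (7879/48)x^2 - (1183/16)x + 687/64


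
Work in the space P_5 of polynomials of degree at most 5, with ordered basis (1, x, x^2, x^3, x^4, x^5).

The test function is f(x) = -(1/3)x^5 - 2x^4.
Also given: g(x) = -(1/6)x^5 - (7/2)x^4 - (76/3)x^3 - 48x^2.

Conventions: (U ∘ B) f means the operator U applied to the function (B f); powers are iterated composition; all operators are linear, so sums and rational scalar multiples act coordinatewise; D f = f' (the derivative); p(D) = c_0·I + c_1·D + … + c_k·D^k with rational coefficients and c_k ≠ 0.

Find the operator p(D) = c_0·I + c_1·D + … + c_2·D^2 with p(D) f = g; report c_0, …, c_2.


D^0 f = -(1/3)x^5 - 2x^4
D^1 f = -(5/3)x^4 - 8x^3
D^2 f = -(20/3)x^3 - 24x^2
matching coefficients of g against c_0 f + c_1 Df + … from the top degree down determines the c_i
solution: c_0 = 1/2, c_1 = 3/2, c_2 = 2

p(D) = (1/2)·I + (3/2)·D + 2·D^2, i.e. c_0 = 1/2, c_1 = 3/2, c_2 = 2


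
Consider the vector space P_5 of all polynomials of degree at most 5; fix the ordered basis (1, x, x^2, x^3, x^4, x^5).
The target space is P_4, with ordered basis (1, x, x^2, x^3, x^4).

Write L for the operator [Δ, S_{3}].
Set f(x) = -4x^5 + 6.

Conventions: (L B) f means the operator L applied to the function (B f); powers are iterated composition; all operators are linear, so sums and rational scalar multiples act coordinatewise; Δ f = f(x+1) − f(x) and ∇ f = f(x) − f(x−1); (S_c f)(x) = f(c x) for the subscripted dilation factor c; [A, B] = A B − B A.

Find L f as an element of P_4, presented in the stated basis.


the image equals g(x) = -3240x^4 - 8640x^3 - 9360x^2 - 4800x - 968

S_{3} f = -972x^5 + 6
Δ S_{3} f = -4860x^4 - 9720x^3 - 9720x^2 - 4860x - 972
Δ f = -20x^4 - 40x^3 - 40x^2 - 20x - 4
S_{3} Δ f = -1620x^4 - 1080x^3 - 360x^2 - 60x - 4
[Δ, S_{3}] f = -3240x^4 - 8640x^3 - 9360x^2 - 4800x - 968


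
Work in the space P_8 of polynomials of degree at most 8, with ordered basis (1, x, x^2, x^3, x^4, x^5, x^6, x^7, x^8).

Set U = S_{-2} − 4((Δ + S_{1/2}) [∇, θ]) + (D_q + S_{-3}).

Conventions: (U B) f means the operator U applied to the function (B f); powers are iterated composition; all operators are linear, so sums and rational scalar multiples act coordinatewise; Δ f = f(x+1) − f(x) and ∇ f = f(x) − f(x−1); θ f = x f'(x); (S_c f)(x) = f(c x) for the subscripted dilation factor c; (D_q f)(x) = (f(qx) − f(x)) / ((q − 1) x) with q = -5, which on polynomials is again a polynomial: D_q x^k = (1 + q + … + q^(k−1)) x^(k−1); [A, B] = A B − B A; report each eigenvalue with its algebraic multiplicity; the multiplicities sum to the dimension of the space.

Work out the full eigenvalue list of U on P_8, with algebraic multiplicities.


image of 1: 2
image of x: -5x - 3
image of x^2: 13x^2 - 8x
image of x^3: -35x^3 + 18x^2 - 12x
image of x^4: 97x^4 - 106x^3 - 36x^2 + 24x
image of x^5: -275x^5 + (2079/4)x^4 - 70x^3 + 90x^2 - 40x
image of x^6: 793x^6 - (10419/4)x^5 - (225/2)x^4 + 210x^3 - 180x^2 + 60x
image of x^7: -2315x^7 + (208329/16)x^6 - (651/4)x^5 + (1575/4)x^4 - 490x^3 + 315x^2 - 84x
image of x^8: 6817x^8 - (260417/4)x^7 - (441/2)x^6 + 651x^5 - 1050x^4 + 980x^3 - 504x^2 + 112x
the matrix is upper triangular; its diagonal is (2, -5, 13, -35, 97, -275, 793, -2315, 6817)
for a triangular matrix the eigenvalues are the diagonal entries, with algebraic multiplicity their repetition count

λ = -2315 (multiplicity 1), λ = -275 (multiplicity 1), λ = -35 (multiplicity 1), λ = -5 (multiplicity 1), λ = 2 (multiplicity 1), λ = 13 (multiplicity 1), λ = 97 (multiplicity 1), λ = 793 (multiplicity 1), λ = 6817 (multiplicity 1)


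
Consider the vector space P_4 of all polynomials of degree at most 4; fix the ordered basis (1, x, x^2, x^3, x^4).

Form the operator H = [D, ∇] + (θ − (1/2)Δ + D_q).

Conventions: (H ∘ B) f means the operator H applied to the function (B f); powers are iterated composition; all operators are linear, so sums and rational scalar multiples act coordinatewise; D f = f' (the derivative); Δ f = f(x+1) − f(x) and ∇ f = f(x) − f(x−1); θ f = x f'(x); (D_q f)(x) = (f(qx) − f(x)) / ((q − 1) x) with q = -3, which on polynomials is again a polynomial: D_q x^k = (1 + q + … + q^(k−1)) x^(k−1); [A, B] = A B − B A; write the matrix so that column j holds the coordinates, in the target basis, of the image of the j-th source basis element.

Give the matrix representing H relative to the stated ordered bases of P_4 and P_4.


the matrix is [[0, 1/2, -1/2, -1/2, -1/2]; [0, 1, -3, -3/2, -2]; [0, 0, 2, 11/2, -3]; [0, 0, 0, 3, -22]; [0, 0, 0, 0, 4]] (rows listed top to bottom)

image of 1: 0
image of x: x + 1/2
image of x^2: 2x^2 - 3x - 1/2
image of x^3: 3x^3 + (11/2)x^2 - (3/2)x - 1/2
image of x^4: 4x^4 - 22x^3 - 3x^2 - 2x - 1/2
each image's coordinates form column j of the matrix


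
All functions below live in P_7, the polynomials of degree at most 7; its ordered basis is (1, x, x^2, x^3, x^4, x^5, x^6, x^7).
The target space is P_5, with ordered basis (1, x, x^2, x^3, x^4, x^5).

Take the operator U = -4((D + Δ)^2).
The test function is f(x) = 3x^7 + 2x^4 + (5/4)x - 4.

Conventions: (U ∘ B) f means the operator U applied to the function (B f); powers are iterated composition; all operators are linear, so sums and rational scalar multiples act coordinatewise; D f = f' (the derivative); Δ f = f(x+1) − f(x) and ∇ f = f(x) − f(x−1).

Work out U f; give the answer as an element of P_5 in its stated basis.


D f = 21x^6 + 8x^3 + 5/4
Δ f = 21x^6 + 63x^5 + 105x^4 + 113x^3 + 75x^2 + 29x + 25/4
(D + Δ) f = 42x^6 + 63x^5 + 105x^4 + 121x^3 + 75x^2 + 29x + 15/2
D (D + Δ) f = 252x^5 + 315x^4 + 420x^3 + 363x^2 + 150x + 29
Δ (D + Δ) f = 252x^5 + 945x^4 + 1890x^3 + 2253x^2 + 1500x + 435
(D + Δ) (D + Δ) f = 504x^5 + 1260x^4 + 2310x^3 + 2616x^2 + 1650x + 464
(-4((D + Δ)^2)) f = -2016x^5 - 5040x^4 - 9240x^3 - 10464x^2 - 6600x - 1856

the image equals g(x) = -2016x^5 - 5040x^4 - 9240x^3 - 10464x^2 - 6600x - 1856


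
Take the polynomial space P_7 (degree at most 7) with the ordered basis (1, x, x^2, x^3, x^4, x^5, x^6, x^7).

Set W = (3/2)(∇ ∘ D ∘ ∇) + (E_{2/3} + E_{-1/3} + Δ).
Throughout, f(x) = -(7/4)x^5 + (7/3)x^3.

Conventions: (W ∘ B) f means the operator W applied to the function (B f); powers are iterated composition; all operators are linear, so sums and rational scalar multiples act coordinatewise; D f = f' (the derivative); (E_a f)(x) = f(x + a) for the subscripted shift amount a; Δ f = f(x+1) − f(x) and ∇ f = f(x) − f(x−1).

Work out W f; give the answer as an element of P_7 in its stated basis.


∇ f = -(35/4)x^4 + (35/2)x^3 - (21/2)x^2 + (7/4)x + 7/12
D ∇ f = -35x^3 + (105/2)x^2 - 21x + 7/4
∇ D ∇ f = -105x^2 + 210x - 217/2
((3/2)(∇ ∘ D ∘ ∇)) f = -(315/2)x^2 + 315x - 651/4
E_{2/3} f = -(7/4)x^5 - (35/6)x^4 - (49/9)x^3 - (14/27)x^2 + (112/81)x + 112/243
E_{-1/3} f = -(7/4)x^5 + (35/12)x^4 + (7/18)x^3 - (91/54)x^2 + (217/324)x - 77/972
Δ f = -(35/4)x^4 - (35/2)x^3 - (21/2)x^2 - (7/4)x + 7/12
(E_{2/3} + E_{-1/3} + Δ) f = -(7/2)x^5 - (35/3)x^4 - (203/9)x^3 - (343/27)x^2 + (49/162)x + 469/486
((3/2)(∇ ∘ D ∘ ∇) + (E_{2/3} + E_{-1/3} + Δ)) f = -(7/2)x^5 - (35/3)x^4 - (203/9)x^3 - (9191/54)x^2 + (51079/162)x - 157255/972

the image equals g(x) = -(7/2)x^5 - (35/3)x^4 - (203/9)x^3 - (9191/54)x^2 + (51079/162)x - 157255/972


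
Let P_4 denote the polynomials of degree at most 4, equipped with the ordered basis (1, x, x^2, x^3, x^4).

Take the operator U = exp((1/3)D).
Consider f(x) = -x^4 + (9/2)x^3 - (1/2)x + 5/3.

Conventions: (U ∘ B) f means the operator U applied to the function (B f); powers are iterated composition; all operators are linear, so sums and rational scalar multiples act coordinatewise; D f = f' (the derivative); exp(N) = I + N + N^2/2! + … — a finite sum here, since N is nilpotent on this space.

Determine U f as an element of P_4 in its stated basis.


order-1 term: -(4/3)x^3 + (9/2)x^2 - 1/6
order-2 term: -(2/3)x^2 + (3/2)x
order-3 term: -(4/27)x + 1/6
order-4 term: -1/81
the series for exp((1/3)D) f terminates at order 4
exp((1/3)D) f = -x^4 + (19/6)x^3 + (23/6)x^2 + (23/27)x + 134/81

the result is g(x) = -x^4 + (19/6)x^3 + (23/6)x^2 + (23/27)x + 134/81


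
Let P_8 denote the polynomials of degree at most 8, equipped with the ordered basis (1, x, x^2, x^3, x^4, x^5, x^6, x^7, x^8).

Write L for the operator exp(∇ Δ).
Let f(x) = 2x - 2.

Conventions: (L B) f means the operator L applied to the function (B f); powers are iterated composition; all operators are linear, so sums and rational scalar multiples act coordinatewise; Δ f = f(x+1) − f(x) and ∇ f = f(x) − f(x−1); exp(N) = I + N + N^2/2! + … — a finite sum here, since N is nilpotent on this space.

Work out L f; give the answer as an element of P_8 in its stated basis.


the series for exp(∇ Δ) f terminates at order 0
exp(∇ Δ) f = 2x - 2

the image equals g(x) = 2x - 2


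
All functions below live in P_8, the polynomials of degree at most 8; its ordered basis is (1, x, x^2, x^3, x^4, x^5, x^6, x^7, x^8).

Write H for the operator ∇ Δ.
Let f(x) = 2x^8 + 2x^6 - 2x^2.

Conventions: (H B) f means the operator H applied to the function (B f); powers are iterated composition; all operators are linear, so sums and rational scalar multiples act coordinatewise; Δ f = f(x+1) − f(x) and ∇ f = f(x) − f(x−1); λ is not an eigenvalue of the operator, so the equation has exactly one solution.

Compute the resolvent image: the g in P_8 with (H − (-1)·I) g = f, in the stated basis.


write g with unknown coordinates in the stated basis and equate coefficients in (H − (-1)·I) g = f
solving from the highest basis element down gives g = 2x^8 - 110x^6 + 3020x^4 - 33054x^2 + 60284
check: H g = 112x^6 - 3020x^4 + 33052x^2 - 60284
so H g − (-1)·g = 2x^8 + 2x^6 - 2x^2 = f ✓

the image equals g(x) = 2x^8 - 110x^6 + 3020x^4 - 33054x^2 + 60284


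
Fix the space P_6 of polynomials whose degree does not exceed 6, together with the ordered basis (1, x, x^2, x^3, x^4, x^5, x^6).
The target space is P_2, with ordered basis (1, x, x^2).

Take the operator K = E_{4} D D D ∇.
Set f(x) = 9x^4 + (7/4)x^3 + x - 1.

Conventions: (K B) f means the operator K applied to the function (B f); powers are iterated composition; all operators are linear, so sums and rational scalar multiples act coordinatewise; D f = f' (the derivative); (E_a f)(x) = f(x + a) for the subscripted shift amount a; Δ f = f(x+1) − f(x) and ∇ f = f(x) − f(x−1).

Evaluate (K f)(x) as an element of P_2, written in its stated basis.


∇ f = 36x^3 - (195/4)x^2 + (123/4)x - 25/4
D ∇ f = 108x^2 - (195/2)x + 123/4
D D ∇ f = 216x - 195/2
D D D ∇ f = 216
E_{4} (D D D ∇) f = 216

the image equals g(x) = 216


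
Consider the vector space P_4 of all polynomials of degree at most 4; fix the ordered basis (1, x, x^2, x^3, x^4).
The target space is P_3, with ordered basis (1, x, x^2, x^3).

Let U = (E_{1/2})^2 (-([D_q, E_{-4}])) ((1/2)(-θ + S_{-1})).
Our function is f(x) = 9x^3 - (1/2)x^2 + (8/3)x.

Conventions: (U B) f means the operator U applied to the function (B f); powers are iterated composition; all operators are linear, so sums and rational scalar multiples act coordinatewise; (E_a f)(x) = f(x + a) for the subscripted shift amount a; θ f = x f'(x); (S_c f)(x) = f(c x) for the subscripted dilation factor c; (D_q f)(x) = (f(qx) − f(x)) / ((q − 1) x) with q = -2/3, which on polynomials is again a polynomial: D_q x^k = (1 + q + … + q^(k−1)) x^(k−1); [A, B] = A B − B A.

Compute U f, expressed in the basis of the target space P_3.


θ f = 27x^3 - x^2 + (8/3)x
(-θ) f = -27x^3 + x^2 - (8/3)x
S_{-1} f = -9x^3 - (1/2)x^2 - (8/3)x
(-θ + S_{-1}) f = -36x^3 + (1/2)x^2 - (16/3)x
((1/2)(-θ + S_{-1})) f = -18x^3 + (1/4)x^2 - (8/3)x
E_{-4} ((1/2)(-θ + S_{-1})) f = -18x^3 + (865/4)x^2 - (2606/3)x + 3500/3
D_q E_{-4} ((1/2)(-θ + S_{-1})) f = -14x^2 + (865/12)x - 2606/3
D_q ((1/2)(-θ + S_{-1})) f = -14x^2 + (1/12)x - 8/3
E_{-4} D_q ((1/2)(-θ + S_{-1})) f = -14x^2 + (1345/12)x - 227
[D_q, E_{-4}] ((1/2)(-θ + S_{-1})) f = -40x - 1925/3
(-([D_q, E_{-4}])) ((1/2)(-θ + S_{-1})) f = 40x + 1925/3
E_{1/2} (-([D_q, E_{-4}])) ((1/2)(-θ + S_{-1})) f = 40x + 1985/3
E_{1/2} E_{1/2} (-([D_q, E_{-4}])) ((1/2)(-θ + S_{-1})) f = 40x + 2045/3

the image equals g(x) = 40x + 2045/3


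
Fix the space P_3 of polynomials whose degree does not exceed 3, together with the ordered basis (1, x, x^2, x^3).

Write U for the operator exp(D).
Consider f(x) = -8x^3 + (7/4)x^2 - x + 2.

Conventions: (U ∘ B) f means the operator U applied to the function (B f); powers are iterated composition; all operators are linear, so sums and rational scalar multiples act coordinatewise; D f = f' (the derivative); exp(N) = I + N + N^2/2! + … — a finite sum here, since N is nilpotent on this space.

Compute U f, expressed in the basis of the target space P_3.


the result is g(x) = -8x^3 - (89/4)x^2 - (43/2)x - 21/4

order-1 term: -24x^2 + (7/2)x - 1
order-2 term: -24x + 7/4
order-3 term: -8
the series for exp(D) f terminates at order 3
exp(D) f = -8x^3 - (89/4)x^2 - (43/2)x - 21/4


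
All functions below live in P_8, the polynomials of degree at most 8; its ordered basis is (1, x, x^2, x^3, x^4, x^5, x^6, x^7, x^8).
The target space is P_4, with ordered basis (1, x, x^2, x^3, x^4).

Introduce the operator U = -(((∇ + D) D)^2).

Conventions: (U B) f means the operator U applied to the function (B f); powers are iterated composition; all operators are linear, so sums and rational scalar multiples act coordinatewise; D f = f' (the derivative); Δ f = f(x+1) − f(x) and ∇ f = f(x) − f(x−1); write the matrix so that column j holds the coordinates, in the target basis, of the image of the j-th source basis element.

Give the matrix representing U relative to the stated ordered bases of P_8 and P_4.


image of 1: 0
image of x: 0
image of x^2: 0
image of x^3: 0
image of x^4: -96
image of x^5: -480x + 240
image of x^6: -1440x^2 + 1440x - 660
image of x^7: -3360x^3 + 5040x^2 - 4620x + 1680
image of x^8: -6720x^4 + 13440x^3 - 18480x^2 + 13440x - 4144
each image's coordinates form column j of the matrix

the matrix is [[0, 0, 0, 0, -96, 240, -660, 1680, -4144]; [0, 0, 0, 0, 0, -480, 1440, -4620, 13440]; [0, 0, 0, 0, 0, 0, -1440, 5040, -18480]; [0, 0, 0, 0, 0, 0, 0, -3360, 13440]; [0, 0, 0, 0, 0, 0, 0, 0, -6720]] (rows listed top to bottom)


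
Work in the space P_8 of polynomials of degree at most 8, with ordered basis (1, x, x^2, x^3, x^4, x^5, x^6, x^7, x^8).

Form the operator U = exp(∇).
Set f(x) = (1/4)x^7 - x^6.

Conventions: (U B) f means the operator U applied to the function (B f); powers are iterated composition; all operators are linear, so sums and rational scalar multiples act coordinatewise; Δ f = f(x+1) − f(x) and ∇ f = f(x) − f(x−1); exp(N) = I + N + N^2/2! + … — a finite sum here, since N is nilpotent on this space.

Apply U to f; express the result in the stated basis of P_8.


order-1 term: (7/4)x^6 - (45/4)x^5 + (95/4)x^4 - (115/4)x^3 + (81/4)x^2 - (31/4)x + 5/4
order-2 term: (21/4)x^5 - (165/4)x^4 + (485/4)x^3 - (735/4)x^2 + (577/4)x - 187/4
order-3 term: (35/4)x^4 - (145/2)x^3 + (885/4)x^2 - (615/2)x + 661/4
order-4 term: (35/4)x^3 - (135/2)x^2 + (695/4)x - 305/2
order-5 term: (21/4)x^2 - (129/4)x + 50
order-6 term: (7/4)x - 25/4
order-7 term: 1/4
the series for exp(∇) f terminates at order 7
exp(∇) f = (1/4)x^7 + (3/4)x^6 - 6x^5 - (35/4)x^4 + (115/4)x^3 - (9/2)x^2 - (111/4)x + 45/4

g(x) = (1/4)x^7 + (3/4)x^6 - 6x^5 - (35/4)x^4 + (115/4)x^3 - (9/2)x^2 - (111/4)x + 45/4


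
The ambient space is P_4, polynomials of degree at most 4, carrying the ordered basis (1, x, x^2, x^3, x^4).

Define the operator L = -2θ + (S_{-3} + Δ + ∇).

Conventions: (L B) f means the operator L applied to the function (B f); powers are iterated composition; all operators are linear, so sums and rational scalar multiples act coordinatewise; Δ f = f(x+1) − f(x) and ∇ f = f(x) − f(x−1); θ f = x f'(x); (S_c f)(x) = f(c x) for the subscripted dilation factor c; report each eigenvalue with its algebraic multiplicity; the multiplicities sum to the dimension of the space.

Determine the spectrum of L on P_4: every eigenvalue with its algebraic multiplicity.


λ = -33 (multiplicity 1), λ = -5 (multiplicity 1), λ = 1 (multiplicity 1), λ = 5 (multiplicity 1), λ = 73 (multiplicity 1)

image of 1: 1
image of x: -5x + 2
image of x^2: 5x^2 + 4x
image of x^3: -33x^3 + 6x^2 + 2
image of x^4: 73x^4 + 8x^3 + 8x
the matrix is upper triangular; its diagonal is (1, -5, 5, -33, 73)
for a triangular matrix the eigenvalues are the diagonal entries, with algebraic multiplicity their repetition count


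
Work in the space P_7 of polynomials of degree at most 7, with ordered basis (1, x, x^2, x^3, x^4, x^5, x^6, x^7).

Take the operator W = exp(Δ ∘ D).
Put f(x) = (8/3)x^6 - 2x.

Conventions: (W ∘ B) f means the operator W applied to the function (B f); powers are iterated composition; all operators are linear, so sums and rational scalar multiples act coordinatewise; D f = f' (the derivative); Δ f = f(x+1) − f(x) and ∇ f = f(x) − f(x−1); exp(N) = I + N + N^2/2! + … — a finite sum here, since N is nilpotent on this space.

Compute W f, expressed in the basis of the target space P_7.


order-1 term: 80x^4 + 160x^3 + 160x^2 + 80x + 16
order-2 term: 480x^2 + 960x + 560
order-3 term: 320
the series for exp(Δ ∘ D) f terminates at order 3
exp(Δ ∘ D) f = (8/3)x^6 + 80x^4 + 160x^3 + 640x^2 + 1038x + 896

the result is g(x) = (8/3)x^6 + 80x^4 + 160x^3 + 640x^2 + 1038x + 896


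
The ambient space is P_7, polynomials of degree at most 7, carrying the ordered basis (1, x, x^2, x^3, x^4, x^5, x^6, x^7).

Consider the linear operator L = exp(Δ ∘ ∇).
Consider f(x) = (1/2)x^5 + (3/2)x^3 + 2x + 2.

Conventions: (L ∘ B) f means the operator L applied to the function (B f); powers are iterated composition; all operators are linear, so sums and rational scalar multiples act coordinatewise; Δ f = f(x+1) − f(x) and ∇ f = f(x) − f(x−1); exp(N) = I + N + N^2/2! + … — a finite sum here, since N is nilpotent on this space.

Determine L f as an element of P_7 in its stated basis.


order-1 term: 10x^3 + 14x
order-2 term: 30x
the series for exp(Δ ∘ ∇) f terminates at order 2
exp(Δ ∘ ∇) f = (1/2)x^5 + (23/2)x^3 + 46x + 2

g(x) = (1/2)x^5 + (23/2)x^3 + 46x + 2


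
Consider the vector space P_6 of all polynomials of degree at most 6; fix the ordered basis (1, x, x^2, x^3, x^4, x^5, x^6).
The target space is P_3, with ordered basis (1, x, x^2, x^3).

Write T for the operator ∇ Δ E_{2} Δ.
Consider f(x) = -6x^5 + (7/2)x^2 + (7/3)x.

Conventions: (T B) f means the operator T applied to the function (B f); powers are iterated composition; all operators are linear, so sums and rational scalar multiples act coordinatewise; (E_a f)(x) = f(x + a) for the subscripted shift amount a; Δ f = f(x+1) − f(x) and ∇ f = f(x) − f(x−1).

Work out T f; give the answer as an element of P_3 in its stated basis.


the image equals g(x) = -360x^2 - 1800x - 2340

Δ f = -30x^4 - 60x^3 - 60x^2 - 23x - 1/6
E_{2} Δ f = -30x^4 - 300x^3 - 1140x^2 - 1943x - 7477/6
Δ E_{2} Δ f = -120x^3 - 1080x^2 - 3300x - 3413
∇ Δ E_{2} Δ f = -360x^2 - 1800x - 2340


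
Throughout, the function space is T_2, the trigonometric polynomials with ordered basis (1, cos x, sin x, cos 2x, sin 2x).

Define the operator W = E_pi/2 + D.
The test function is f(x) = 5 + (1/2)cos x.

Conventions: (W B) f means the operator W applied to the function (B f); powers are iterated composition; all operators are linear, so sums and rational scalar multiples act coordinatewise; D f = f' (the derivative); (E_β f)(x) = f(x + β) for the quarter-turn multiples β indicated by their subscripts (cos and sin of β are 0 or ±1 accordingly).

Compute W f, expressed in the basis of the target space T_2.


E_pi/2 f = 5 - (1/2)sin x
D f = -(1/2)sin x
(E_pi/2 + D) f = 5 - sin x

the result is g(x) = 5 - sin x


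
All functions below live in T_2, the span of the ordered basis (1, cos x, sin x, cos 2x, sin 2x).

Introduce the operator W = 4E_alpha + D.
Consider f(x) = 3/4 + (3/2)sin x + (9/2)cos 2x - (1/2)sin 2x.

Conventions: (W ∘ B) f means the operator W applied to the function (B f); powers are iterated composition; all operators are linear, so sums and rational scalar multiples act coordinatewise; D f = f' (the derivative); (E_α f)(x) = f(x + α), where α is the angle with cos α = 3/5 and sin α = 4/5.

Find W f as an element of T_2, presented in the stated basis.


E_alpha f = 3/4 + (6/5)cos x + (9/10)sin x - (87/50)cos 2x - (209/50)sin 2x
(4E_alpha) f = 3 + (24/5)cos x + (18/5)sin x - (174/25)cos 2x - (418/25)sin 2x
D f = (3/2)cos x - cos 2x - 9sin 2x
(4E_alpha + D) f = 3 + (63/10)cos x + (18/5)sin x - (199/25)cos 2x - (643/25)sin 2x

the image equals g(x) = 3 + (63/10)cos x + (18/5)sin x - (199/25)cos 2x - (643/25)sin 2x


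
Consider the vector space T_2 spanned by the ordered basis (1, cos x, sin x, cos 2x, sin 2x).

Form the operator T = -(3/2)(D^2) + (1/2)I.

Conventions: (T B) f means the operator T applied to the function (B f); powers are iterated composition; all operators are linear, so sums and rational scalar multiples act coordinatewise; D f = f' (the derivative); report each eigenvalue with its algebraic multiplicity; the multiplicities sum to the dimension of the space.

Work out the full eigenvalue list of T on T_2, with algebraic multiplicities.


λ = 1/2 (multiplicity 1), λ = 2 (multiplicity 2), λ = 13/2 (multiplicity 2)

image of 1: 1/2
image of cos x: 2cos x
image of sin x: 2sin x
image of cos 2x: (13/2)cos 2x
image of sin 2x: (13/2)sin 2x
the matrix is diagonal; its diagonal is (1/2, 2, 2, 13/2, 13/2)
for a triangular matrix the eigenvalues are the diagonal entries, with algebraic multiplicity their repetition count


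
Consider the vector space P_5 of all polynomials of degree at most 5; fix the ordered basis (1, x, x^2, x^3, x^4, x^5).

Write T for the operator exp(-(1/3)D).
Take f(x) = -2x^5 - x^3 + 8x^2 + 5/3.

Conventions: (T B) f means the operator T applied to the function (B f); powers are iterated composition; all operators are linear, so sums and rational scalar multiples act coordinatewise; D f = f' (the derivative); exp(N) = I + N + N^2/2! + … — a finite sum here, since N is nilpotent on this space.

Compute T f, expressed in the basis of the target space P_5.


order-1 term: (10/3)x^4 + x^2 - (16/3)x
order-2 term: -(20/9)x^3 - (1/3)x + 8/9
order-3 term: (20/27)x^2 + 1/27
order-4 term: -(10/81)x
order-5 term: 2/243
the series for exp(-(1/3)D) f terminates at order 5
exp(-(1/3)D) f = -2x^5 + (10/3)x^4 - (29/9)x^3 + (263/27)x^2 - (469/81)x + 632/243

the result is g(x) = -2x^5 + (10/3)x^4 - (29/9)x^3 + (263/27)x^2 - (469/81)x + 632/243


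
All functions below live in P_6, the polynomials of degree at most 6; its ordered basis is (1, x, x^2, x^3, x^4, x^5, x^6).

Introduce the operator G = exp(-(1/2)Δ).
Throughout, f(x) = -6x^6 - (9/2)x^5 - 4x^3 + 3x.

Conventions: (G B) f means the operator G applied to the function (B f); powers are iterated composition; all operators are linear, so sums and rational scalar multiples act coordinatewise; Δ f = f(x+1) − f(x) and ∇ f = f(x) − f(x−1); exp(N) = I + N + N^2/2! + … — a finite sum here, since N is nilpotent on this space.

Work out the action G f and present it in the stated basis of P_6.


the result is g(x) = -6x^6 + (27/2)x^5 + (135/4)x^4 - (31/4)x^3 - (201/4)x^2 - (1041/32)x - 185/64

order-1 term: 18x^5 + (225/4)x^4 + (165/2)x^3 + (147/2)x^2 + (141/4)x + 23/4
order-2 term: -(45/2)x^4 - (405/4)x^3 - (765/4)x^2 - (1419/8)x - 531/8
order-3 term: 15x^3 + (585/8)x^2 + (1035/8)x + 1313/16
order-4 term: -(45/8)x^2 - (765/32)x - 435/16
order-5 term: (9/8)x + 189/64
order-6 term: -3/32
the series for exp(-(1/2)Δ) f terminates at order 6
exp(-(1/2)Δ) f = -6x^6 + (27/2)x^5 + (135/4)x^4 - (31/4)x^3 - (201/4)x^2 - (1041/32)x - 185/64


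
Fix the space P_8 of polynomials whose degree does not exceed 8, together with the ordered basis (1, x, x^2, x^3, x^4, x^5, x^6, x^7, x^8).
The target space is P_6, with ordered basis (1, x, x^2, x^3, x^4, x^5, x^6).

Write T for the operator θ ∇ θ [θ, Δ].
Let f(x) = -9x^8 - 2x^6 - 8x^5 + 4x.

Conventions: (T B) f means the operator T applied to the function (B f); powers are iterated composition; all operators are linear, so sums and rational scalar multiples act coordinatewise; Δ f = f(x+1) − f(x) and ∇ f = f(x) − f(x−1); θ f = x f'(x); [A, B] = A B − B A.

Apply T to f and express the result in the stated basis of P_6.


Δ f = -72x^7 - 252x^6 - 516x^5 - 700x^4 - 624x^3 - 362x^2 - 124x - 15
θ Δ f = -504x^7 - 1512x^6 - 2580x^5 - 2800x^4 - 1872x^3 - 724x^2 - 124x
θ f = -72x^8 - 12x^6 - 40x^5 + 4x
Δ θ f = -576x^7 - 2016x^6 - 4104x^5 - 5420x^4 - 4672x^3 - 2596x^2 - 848x - 120
[θ, Δ] f = 72x^7 + 504x^6 + 1524x^5 + 2620x^4 + 2800x^3 + 1872x^2 + 724x + 120
θ [θ, Δ] f = 504x^7 + 3024x^6 + 7620x^5 + 10480x^4 + 8400x^3 + 3744x^2 + 724x
∇ θ [θ, Δ] f = 3528x^6 + 7560x^5 + 10380x^4 + 8560x^3 + 3744x^2 + 724x
θ (∇ θ) [θ, Δ] f = 21168x^6 + 37800x^5 + 41520x^4 + 25680x^3 + 7488x^2 + 724x

the image equals g(x) = 21168x^6 + 37800x^5 + 41520x^4 + 25680x^3 + 7488x^2 + 724x


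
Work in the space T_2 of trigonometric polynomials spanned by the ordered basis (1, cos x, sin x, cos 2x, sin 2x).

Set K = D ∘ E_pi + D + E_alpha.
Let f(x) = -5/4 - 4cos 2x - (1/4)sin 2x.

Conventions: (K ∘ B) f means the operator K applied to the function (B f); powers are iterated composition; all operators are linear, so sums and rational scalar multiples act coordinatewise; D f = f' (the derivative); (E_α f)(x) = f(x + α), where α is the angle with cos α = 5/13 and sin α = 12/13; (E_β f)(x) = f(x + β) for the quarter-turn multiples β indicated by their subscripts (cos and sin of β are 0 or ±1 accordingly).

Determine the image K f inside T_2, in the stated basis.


g(x) = -5/4 + (277/169)cos 2x + (12855/676)sin 2x

E_pi f = -5/4 - 4cos 2x - (1/4)sin 2x
D E_pi f = -(1/2)cos 2x + 8sin 2x
D f = -(1/2)cos 2x + 8sin 2x
E_alpha f = -5/4 + (446/169)cos 2x + (2039/676)sin 2x
(D ∘ E_pi + D + E_alpha) f = -5/4 + (277/169)cos 2x + (12855/676)sin 2x


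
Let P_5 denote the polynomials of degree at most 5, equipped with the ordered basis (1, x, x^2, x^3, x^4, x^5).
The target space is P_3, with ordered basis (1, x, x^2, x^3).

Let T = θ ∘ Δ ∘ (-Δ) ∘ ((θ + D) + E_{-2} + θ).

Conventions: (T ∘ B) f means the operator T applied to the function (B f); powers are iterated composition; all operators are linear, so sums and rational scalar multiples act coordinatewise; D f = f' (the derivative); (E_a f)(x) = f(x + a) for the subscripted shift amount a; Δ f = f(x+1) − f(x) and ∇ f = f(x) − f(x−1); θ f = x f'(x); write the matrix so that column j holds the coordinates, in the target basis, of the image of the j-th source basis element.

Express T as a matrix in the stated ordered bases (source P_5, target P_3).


image of 1: 0
image of x: 0
image of x^2: 0
image of x^3: -42x
image of x^4: -216x^2 - 192x
image of x^5: -660x^3 - 1200x^2 - 890x
each image's coordinates form column j of the matrix

the matrix is [[0, 0, 0, 0, 0, 0]; [0, 0, 0, -42, -192, -890]; [0, 0, 0, 0, -216, -1200]; [0, 0, 0, 0, 0, -660]] (rows listed top to bottom)


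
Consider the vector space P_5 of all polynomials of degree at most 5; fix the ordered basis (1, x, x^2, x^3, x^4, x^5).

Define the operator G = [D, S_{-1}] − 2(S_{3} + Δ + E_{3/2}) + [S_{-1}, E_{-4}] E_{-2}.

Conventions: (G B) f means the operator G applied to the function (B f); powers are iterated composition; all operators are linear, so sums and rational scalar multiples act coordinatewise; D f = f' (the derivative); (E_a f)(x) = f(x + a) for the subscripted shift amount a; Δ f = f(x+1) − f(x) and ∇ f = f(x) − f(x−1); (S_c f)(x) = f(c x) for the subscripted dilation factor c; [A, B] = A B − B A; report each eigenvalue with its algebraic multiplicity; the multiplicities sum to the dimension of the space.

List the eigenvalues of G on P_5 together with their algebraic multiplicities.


λ = -488 (multiplicity 1), λ = -164 (multiplicity 1), λ = -56 (multiplicity 1), λ = -20 (multiplicity 1), λ = -8 (multiplicity 1), λ = -4 (multiplicity 1)

image of 1: -4
image of x: -8x - 15
image of x^2: -20x^2 + 10x + 51/2
image of x^3: -56x^3 - 45x^2 - (231/2)x - 931/4
image of x^4: -164x^4 + 20x^3 + 153x^2 + 861x + 10143/8
image of x^5: -488x^5 - 75x^4 - 385x^3 - (4655/2)x^2 - (51685/8)x - 125203/16
the matrix is upper triangular; its diagonal is (-4, -8, -20, -56, -164, -488)
for a triangular matrix the eigenvalues are the diagonal entries, with algebraic multiplicity their repetition count


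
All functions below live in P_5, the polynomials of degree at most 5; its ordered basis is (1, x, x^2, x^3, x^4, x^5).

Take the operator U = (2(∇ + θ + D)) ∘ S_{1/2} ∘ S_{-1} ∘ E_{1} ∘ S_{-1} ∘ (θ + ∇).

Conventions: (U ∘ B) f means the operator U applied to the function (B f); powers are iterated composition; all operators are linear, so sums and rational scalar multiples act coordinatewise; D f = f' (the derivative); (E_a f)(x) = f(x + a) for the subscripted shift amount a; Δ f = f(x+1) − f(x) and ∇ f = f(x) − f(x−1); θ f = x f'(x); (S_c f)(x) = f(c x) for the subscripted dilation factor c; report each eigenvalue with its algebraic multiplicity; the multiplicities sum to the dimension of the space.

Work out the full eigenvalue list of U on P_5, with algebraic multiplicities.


λ = 0 (multiplicity 1), λ = 1 (multiplicity 1), λ = 25/16 (multiplicity 1), λ = 2 (multiplicity 2), λ = 9/4 (multiplicity 1)

image of 1: 0
image of x: x + 2
image of x^2: 2x^2 + 2x - 5
image of x^3: (9/4)x^3 - (3/2)x^2 - (57/4)x + 15/4
image of x^4: 2x^4 - 5x^3 - 15x^2 + 35x + 35/2
image of x^5: (25/16)x^5 - (55/8)x^4 - (65/8)x^3 + (545/8)x^2 - (585/16)x - 1635/16
the matrix is upper triangular; its diagonal is (0, 1, 2, 9/4, 2, 25/16)
for a triangular matrix the eigenvalues are the diagonal entries, with algebraic multiplicity their repetition count


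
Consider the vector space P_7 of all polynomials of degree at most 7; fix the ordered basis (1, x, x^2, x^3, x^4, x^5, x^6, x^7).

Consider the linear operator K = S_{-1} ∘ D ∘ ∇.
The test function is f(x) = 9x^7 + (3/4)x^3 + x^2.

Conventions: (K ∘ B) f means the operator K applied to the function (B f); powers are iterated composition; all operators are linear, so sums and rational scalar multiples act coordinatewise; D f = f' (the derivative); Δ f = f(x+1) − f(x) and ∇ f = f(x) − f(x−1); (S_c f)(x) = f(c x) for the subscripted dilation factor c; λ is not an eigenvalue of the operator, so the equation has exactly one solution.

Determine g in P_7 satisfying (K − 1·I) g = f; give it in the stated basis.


the result is g(x) = -9x^7 + 378x^5 + 945x^4 - (25203/4)x^3 + 944x^2 + (83925/2)x + 90973/4

write g with unknown coordinates in the stated basis and equate coefficients in (K − 1·I) g = f
solving from the highest basis element down gives g = -9x^7 + 378x^5 + 945x^4 - (25203/4)x^3 + 944x^2 + (83925/2)x + 90973/4
check: K g = 378x^5 + 945x^4 - 6300x^3 + 945x^2 + (83925/2)x + 90973/4
so K g − 1·g = 9x^7 + (3/4)x^3 + x^2 = f ✓


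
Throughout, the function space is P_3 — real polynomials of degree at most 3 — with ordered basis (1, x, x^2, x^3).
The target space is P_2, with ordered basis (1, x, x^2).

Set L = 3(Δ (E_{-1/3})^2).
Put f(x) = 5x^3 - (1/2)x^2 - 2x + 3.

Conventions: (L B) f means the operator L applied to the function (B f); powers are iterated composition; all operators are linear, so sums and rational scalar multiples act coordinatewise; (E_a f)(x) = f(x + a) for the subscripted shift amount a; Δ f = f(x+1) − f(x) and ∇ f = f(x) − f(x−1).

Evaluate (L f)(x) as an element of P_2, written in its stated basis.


E_{-1/3} f = 5x^3 - (11/2)x^2 + 185/54
E_{-1/3} E_{-1/3} f = 5x^3 - (21/2)x^2 + (16/3)x + 71/27
Δ (E_{-1/3})^2 f = 15x^2 - 6x - 1/6
(3(Δ (E_{-1/3})^2)) f = 45x^2 - 18x - 1/2

the result is g(x) = 45x^2 - 18x - 1/2


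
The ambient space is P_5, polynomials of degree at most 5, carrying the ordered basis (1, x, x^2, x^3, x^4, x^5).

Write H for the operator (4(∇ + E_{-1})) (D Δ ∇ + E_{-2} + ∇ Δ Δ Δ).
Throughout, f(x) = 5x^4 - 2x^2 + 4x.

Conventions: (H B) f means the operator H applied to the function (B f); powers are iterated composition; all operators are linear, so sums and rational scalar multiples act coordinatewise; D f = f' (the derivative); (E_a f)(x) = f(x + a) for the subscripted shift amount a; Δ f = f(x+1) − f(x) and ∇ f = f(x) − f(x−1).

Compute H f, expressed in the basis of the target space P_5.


the result is g(x) = 20x^4 - 160x^3 + 472x^2 - 112x + 736

∇ f = 20x^3 - 30x^2 + 16x + 1
Δ ∇ f = 60x^2 + 6
D Δ ∇ f = 120x
E_{-2} f = 5x^4 - 40x^3 + 118x^2 - 148x + 64
Δ f = 20x^3 + 30x^2 + 16x + 7
Δ Δ f = 60x^2 + 120x + 66
Δ (Δ Δ) f = 120x + 180
∇ Δ (Δ Δ) f = 120
(D Δ ∇ + E_{-2} + ∇ Δ Δ Δ) f = 5x^4 - 40x^3 + 118x^2 - 28x + 184
∇ (D Δ ∇ + E_{-2} + ∇ Δ Δ Δ) f = 20x^3 - 150x^2 + 376x - 191
E_{-1} (D Δ ∇ + E_{-2} + ∇ Δ Δ Δ) f = 5x^4 - 60x^3 + 268x^2 - 404x + 375
(∇ + E_{-1}) (D Δ ∇ + E_{-2} + ∇ Δ Δ Δ) f = 5x^4 - 40x^3 + 118x^2 - 28x + 184
(4(∇ + E_{-1})) (D Δ ∇ + E_{-2} + ∇ Δ Δ Δ) f = 20x^4 - 160x^3 + 472x^2 - 112x + 736
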